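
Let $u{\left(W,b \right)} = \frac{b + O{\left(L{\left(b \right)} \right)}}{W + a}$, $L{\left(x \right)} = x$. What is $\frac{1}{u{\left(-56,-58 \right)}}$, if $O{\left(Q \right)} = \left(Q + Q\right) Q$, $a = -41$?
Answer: $- \frac{97}{6670} \approx -0.014543$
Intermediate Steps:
$O{\left(Q \right)} = 2 Q^{2}$ ($O{\left(Q \right)} = 2 Q Q = 2 Q^{2}$)
$u{\left(W,b \right)} = \frac{b + 2 b^{2}}{-41 + W}$ ($u{\left(W,b \right)} = \frac{b + 2 b^{2}}{W - 41} = \frac{b + 2 b^{2}}{-41 + W}$)
$\frac{1}{u{\left(-56,-58 \right)}} = \frac{1}{\left(-58\right) \frac{1}{-41 - 56} \left(1 + 2 \left(-58\right)\right)} = \frac{1}{\left(-58\right) \frac{1}{-97} \left(1 - 116\right)} = \frac{1}{\left(-58\right) \left(- \frac{1}{97}\right) \left(-115\right)} = \frac{1}{- \frac{6670}{97}} = - \frac{97}{6670}$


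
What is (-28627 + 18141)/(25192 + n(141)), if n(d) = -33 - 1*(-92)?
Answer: -10486/25251 ≈ -0.41527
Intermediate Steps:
n(d) = 59 (n(d) = -33 + 92 = 59)
(-28627 + 18141)/(25192 + n(141)) = (-28627 + 18141)/(25192 + 59) = -10486/25251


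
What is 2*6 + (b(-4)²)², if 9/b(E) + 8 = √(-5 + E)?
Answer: 345509373/28398241 + 34642080*I/28398241 ≈ 12.167 + 1.2199*I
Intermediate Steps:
b(E) = 9/(-8 + √(-5 + E))
2*6 + (b(-4)²)² = 2*6 + ((9/(-8 + √(-5 - 4)))²)² = 12 + ((9/(-8 + √(-9)))²)² = 12 + ((9/(-8 + 3*I))²)² = 12 + ((9*((-8 - 3*I)/73))²)² = 12 + ((9*(-8 - 3*I)/73)²)² = 12 + (81*(-8 - 3*I)²/5329)² = 12 + 6561*(-8 - 3*I)⁴/28398241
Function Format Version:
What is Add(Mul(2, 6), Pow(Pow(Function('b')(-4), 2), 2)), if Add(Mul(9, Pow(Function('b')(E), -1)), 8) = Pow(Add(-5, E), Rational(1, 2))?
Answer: Add(Rational(345509373, 28398241), Mul(Rational(34642080, 28398241), I)) ≈ Add(12.167, Mul(1.2199, I))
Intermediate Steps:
Function('b')(E) = Mul(9, Pow(Add(-8, Pow(Add(-5, E), Rational(1, 2))), -1))
Add(Mul(2, 6), Pow(Pow(Function('b')(-4), 2), 2)) = Add(Mul(2, 6), Pow(Pow(Mul(9, Pow(Add(-8, Pow(Add(-5, -4), Rational(1, 2))), -1)), 2), 2)) = Add(12, Pow(Pow(Mul(9, Pow(Add(-8, Pow(-9, Rational(1, 2))), -1)), 2), 2)) = Add(12, Pow(Pow(Mul(9, Pow(Add(-8, Mul(3, I)), -1)), 2), 2)) = Add(12, Pow(Pow(Mul(9, Mul(Rational(1, 73), Add(-8, Mul(-3, I)))), 2), 2)) = Add(12, Pow(Pow(Mul(Rational(9, 73), Add(-8, Mul(-3, I))), 2), 2)) = Add(12, Pow(Mul(Rational(81, 5329), Pow(Add(-8, Mul(-3, I)), 2)), 2)) = Add(12, Mul(Rational(6561, 28398241), Pow(Add(-8, Mul(-3, I)), 4)))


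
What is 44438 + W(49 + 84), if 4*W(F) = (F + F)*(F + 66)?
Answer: 115343/2 ≈ 57672.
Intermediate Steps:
W(F) = F*(66 + F)/2 (W(F) = ((F + F)*(F + 66))/4 = ((2*F)*(66 + F))/4 = (2*F*(66 + F))/4 = F*(66 + F)/2)
44438 + W(49 + 84) = 44438 + (49 + 84)*(66 + (49 + 84))/2 = 44438 + (½)*133*(66 + 133) = 44438 + (½)*133*199 = 44438 + 26467/2 = 115343/2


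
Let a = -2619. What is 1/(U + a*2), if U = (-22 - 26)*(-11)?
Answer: -1/4710 ≈ -0.00021231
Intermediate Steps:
U = 528 (U = -48*(-11) = 528)
1/(U + a*2) = 1/(528 - 2619*2) = 1/(528 - 5238) = 1/(-4710) = -1/4710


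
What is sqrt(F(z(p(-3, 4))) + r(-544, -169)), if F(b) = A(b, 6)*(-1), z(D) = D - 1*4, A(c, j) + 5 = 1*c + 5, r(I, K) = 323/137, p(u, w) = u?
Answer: sqrt(175634)/137 ≈ 3.0590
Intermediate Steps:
r(I, K) = 323/137 (r(I, K) = 323*(1/137) = 323/137)
A(c, j) = c (A(c, j) = -5 + (1*c + 5) = -5 + (c + 5) = -5 + (5 + c) = c)
z(D) = -4 + D (z(D) = D - 4 = -4 + D)
F(b) = -b (F(b) = b*(-1) = -b)
sqrt(F(z(p(-3, 4))) + r(-544, -169)) = sqrt(-(-4 - 3) + 323/137) = sqrt(-1*(-7) + 323/137) = sqrt(7 + 323/137) = sqrt(1282/137) = sqrt(175634)/137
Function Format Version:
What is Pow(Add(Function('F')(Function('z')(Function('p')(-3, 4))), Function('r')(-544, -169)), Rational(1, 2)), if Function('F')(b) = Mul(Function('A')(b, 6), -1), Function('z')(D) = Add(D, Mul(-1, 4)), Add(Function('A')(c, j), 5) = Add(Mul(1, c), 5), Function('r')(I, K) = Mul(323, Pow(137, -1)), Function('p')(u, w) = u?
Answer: Mul(Rational(1, 137), Pow(175634, Rational(1, 2))) ≈ 3.0590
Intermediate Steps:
Function('r')(I, K) = Rational(323, 137) (Function('r')(I, K) = Mul(323, Rational(1, 137)) = Rational(323, 137))
Function('A')(c, j) = c (Function('A')(c, j) = Add(-5, Add(Mul(1, c), 5)) = Add(-5, Add(c, 5)) = Add(-5, Add(5, c)) = c)
Function('z')(D) = Add(-4, D) (Function('z')(D) = Add(D, -4) = Add(-4, D))
Function('F')(b) = Mul(-1, b) (Function('F')(b) = Mul(b, -1) = Mul(-1, b))
Pow(Add(Function('F')(Function('z')(Function('p')(-3, 4))), Function('r')(-544, -169)), Rational(1, 2)) = Pow(Add(Mul(-1, Add(-4, -3)), Rational(323, 137)), Rational(1, 2)) = Pow(Add(Mul(-1, -7), Rational(323, 137)), Rational(1, 2)) = Pow(Add(7, Rational(323, 137)), Rational(1, 2)) = Pow(Rational(1282, 137), Rational(1, 2)) = Mul(Rational(1, 137), Pow(175634, Rational(1, 2)))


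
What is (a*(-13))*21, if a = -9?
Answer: 2457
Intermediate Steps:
(a*(-13))*21 = -9*(-13)*21 = 117*21 = 2457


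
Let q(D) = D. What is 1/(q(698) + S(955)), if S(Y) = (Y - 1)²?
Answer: 1/910814 ≈ 1.0979e-6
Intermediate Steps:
S(Y) = (-1 + Y)²
1/(q(698) + S(955)) = 1/(698 + (-1 + 955)²) = 1/(698 + 954²) = 1/(698 + 910116) = 1/910814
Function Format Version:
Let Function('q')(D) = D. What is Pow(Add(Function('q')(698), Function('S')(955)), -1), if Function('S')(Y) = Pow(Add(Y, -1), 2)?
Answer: Rational(1, 910814) ≈ 1.0979e-6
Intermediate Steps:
Function('S')(Y) = Pow(Add(-1, Y), 2)
Pow(Add(Function('q')(698), Function('S')(955)), -1) = Pow(Add(698, Pow(Add(-1, 955), 2)), -1) = Pow(Add(698, Pow(954, 2)), -1) = Pow(Add(698, 910116), -1) = Pow(910814, -1) = Rational(1, 910814)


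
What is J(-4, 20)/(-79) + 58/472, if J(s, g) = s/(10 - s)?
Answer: 16509/130508 ≈ 0.12650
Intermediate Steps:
J(-4, 20)/(-79) + 58/472 = -1*(-4)/(-10 - 4)/(-79) + 58/472 = -1*(-4)/(-14)*(-1/79) + 58*(1/472) = -1*(-4)*(-1/14)*(-1/79) + 29/236 = -2/7*(-1/79) + 29/236 = 2/553 + 29/236 = 16509/130508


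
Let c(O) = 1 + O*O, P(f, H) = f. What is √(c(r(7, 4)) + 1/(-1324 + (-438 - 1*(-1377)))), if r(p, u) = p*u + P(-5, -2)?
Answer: √78558865/385 ≈ 23.022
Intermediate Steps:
r(p, u) = -5 + p*u (r(p, u) = p*u - 5 = -5 + p*u)
c(O) = 1 + O²
√(c(r(7, 4)) + 1/(-1324 + (-438 - 1*(-1377)))) = √((1 + (-5 + 7*4)²) + 1/(-1324 + (-438 - 1*(-1377)))) = √((1 + (-5 + 28)²) + 1/(-1324 + (-438 + 1377))) = √((1 + 23²) + 1/(-1324 + 939)) = √((1 + 529) + 1/(-385)) = √(530 - 1/385) = √(204049/385) = √78558865/385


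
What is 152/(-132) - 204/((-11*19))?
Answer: -10/57 ≈ -0.17544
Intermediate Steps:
152/(-132) - 204/((-11*19)) = 152*(-1/132) - 204/(-209) = -38/33 - 204*(-1/209) = -38/33 + 204/209 = -10/57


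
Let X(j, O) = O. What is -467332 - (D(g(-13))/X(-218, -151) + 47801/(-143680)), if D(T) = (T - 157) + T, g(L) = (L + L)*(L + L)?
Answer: -10138906610209/21695680 ≈ -4.6732e+5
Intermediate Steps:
g(L) = 4*L² (g(L) = (2*L)*(2*L) = 4*L²)
D(T) = -157 + 2*T (D(T) = (-157 + T) + T = -157 + 2*T)
-467332 - (D(g(-13))/X(-218, -151) + 47801/(-143680)) = -467332 - ((-157 + 2*(4*(-13)²))/(-151) + 47801/(-143680)) = -467332 - ((-157 + 2*(4*169))*(-1/151) + 47801*(-1/143680)) = -467332 - ((-157 + 2*676)*(-1/151) - 47801/143680) = -467332 - ((-157 + 1352)*(-1/151) - 47801/143680) = -467332 - (1195*(-1/151) - 47801/143680) = -467332 - (-1195/151 - 47801/143680) = -467332 - 1*(-178915551/21695680) = -467332 + 178915551/21695680 = -10138906610209/21695680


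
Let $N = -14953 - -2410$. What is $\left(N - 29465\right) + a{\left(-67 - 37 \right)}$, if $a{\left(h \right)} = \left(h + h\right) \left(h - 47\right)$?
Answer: $-10600$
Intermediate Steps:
$N = -12543$ ($N = -14953 + 2410 = -12543$)
$a{\left(h \right)} = 2 h \left(-47 + h\right)$
$\left(N - 29465\right) + a{\left(-67 - 37 \right)} = \left(-12543 - 29465\right) + 2 \left(-67 - 37\right) \left(-47 - 104\right) = -42008 + 2 \left(-67 - 37\right) \left(-47 - 104\right) = -42008 + 2 \left(-104\right) \left(-47 - 104\right) = -42008 + 2 \left(-104\right) \left(-151\right) = -42008 + 31408 = -10600$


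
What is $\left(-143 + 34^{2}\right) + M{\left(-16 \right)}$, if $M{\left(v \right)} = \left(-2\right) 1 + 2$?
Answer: $1013$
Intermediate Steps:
$M{\left(v \right)} = 0$ ($M{\left(v \right)} = -2 + 2 = 0$)
$\left(-143 + 34^{2}\right) + M{\left(-16 \right)} = \left(-143 + 34^{2}\right) + 0 = \left(-143 + 1156\right) + 0 = 1013 + 0 = 1013$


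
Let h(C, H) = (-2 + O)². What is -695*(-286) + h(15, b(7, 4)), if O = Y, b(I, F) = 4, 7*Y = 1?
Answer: 9739899/49 ≈ 1.9877e+5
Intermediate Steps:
Y = ⅐ (Y = (⅐)*1 = ⅐ ≈ 0.14286)
O = ⅐ ≈ 0.14286
h(C, H) = 169/49 (h(C, H) = (-2 + ⅐)² = (-13/7)² = 169/49)
-695*(-286) + h(15, b(7, 4)) = -695*(-286) + 169/49 = 198770 + 169/49 = 9739899/49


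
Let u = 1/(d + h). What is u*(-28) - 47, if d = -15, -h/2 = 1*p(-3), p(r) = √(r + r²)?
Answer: -3009/67 - 56*√6/201 ≈ -45.593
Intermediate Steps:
h = -2*√6 (h = -2*√(-3*(1 - 3)) = -2*√(-3*(-2)) = -2*√6 ≈ -4.8990)
u = 1/(-15 - 2*√6) ≈ -0.050254
u*(-28) - 47 = (-5/67 + 2*√6/201)*(-28) - 47 = (140/67 - 56*√6/201) - 47 = -3009/67 - 56*√6/201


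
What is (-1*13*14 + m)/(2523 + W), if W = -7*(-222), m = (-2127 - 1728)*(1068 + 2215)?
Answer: -12656147/4077 ≈ -3104.3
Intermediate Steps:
m = -12655965 (m = -3855*3283 = -12655965)
W = 1554
(-1*13*14 + m)/(2523 + W) = (-1*13*14 - 12655965)/(2523 + 1554) = (-13*14 - 12655965)/4077 = (-182 - 12655965)*(1/4077) = -12656147*1/4077 = -12656147/4077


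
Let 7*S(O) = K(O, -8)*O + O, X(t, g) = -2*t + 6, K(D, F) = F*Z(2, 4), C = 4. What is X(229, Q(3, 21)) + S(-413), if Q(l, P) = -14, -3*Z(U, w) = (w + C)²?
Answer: -31741/3 ≈ -10580.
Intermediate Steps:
Z(U, w) = -(4 + w)²/3 (Z(U, w) = -(w + 4)²/3 = -(4 + w)²/3)
K(D, F) = -64*F/3 (K(D, F) = F*(-(4 + 4)²/3) = F*(-⅓*8²) = F*(-⅓*64) = F*(-64/3) = -64*F/3)
X(t, g) = 6 - 2*t
S(O) = 515*O/21 (S(O) = ((-64/3*(-8))*O + O)/7 = (512*O/3 + O)/7 = (515*O/3)/7 = 515*O/21)
X(229, Q(3, 21)) + S(-413) = (6 - 2*229) + (515/21)*(-413) = (6 - 458) - 30385/3 = -452 - 30385/3 = -31741/3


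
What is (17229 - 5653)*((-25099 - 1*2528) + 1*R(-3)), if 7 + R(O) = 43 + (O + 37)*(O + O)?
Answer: -321754920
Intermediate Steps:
R(O) = 36 + 2*O*(37 + O) (R(O) = -7 + (43 + (O + 37)*(O + O)) = -7 + (43 + (37 + O)*(2*O)) = -7 + (43 + 2*O*(37 + O)) = 36 + 2*O*(37 + O))
(17229 - 5653)*((-25099 - 1*2528) + 1*R(-3)) = (17229 - 5653)*((-25099 - 1*2528) + 1*(36 + 2*(-3)² + 74*(-3))) = 11576*((-25099 - 2528) + 1*(36 + 2*9 - 222)) = 11576*(-27627 + 1*(36 + 18 - 222)) = 11576*(-27627 + 1*(-168)) = 11576*(-27627 - 168) = 11576*(-27795) = -321754920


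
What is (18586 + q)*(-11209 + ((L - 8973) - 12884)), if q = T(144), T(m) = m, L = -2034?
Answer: -657423000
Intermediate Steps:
q = 144
(18586 + q)*(-11209 + ((L - 8973) - 12884)) = (18586 + 144)*(-11209 + ((-2034 - 8973) - 12884)) = 18730*(-11209 + (-11007 - 12884)) = 18730*(-11209 - 23891) = 18730*(-35100) = -657423000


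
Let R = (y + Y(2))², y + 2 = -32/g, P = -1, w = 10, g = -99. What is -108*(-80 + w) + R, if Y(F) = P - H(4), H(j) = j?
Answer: 74532481/9801 ≈ 7604.6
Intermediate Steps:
Y(F) = -5 (Y(F) = -1 - 1*4 = -1 - 4 = -5)
y = -166/99 (y = -2 - 32/(-99) = -2 - 32*(-1/99) = -2 + 32/99 = -166/99 ≈ -1.6768)
R = 436921/9801 (R = (-166/99 - 5)² = (-661/99)² = 436921/9801 ≈ 44.579)
-108*(-80 + w) + R = -108*(-80 + 10) + 436921/9801 = -108*(-70) + 436921/9801 = 7560 + 436921/9801 = 74532481/9801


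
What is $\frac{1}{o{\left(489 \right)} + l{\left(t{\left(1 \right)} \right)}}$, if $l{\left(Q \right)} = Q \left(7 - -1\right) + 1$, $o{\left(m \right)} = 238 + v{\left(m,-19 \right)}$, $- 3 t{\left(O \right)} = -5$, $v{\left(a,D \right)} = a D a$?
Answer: $- \frac{3}{13629140} \approx -2.2012 \cdot 10^{-7}$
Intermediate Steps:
$v{\left(a,D \right)} = D a^{2}$ ($v{\left(a,D \right)} = D a a = D a^{2}$)
$t{\left(O \right)} = \frac{5}{3}$ ($t{\left(O \right)} = \left(- \frac{1}{3}\right) \left(-5\right) = \frac{5}{3}$)
$o{\left(m \right)} = 238 - 19 m^{2}$
$l{\left(Q \right)} = 1 + 8 Q$ ($l{\left(Q \right)} = Q \left(7 + 1\right) + 1 = Q 8 + 1 = 8 Q + 1 = 1 + 8 Q$)
$\frac{1}{o{\left(489 \right)} + l{\left(t{\left(1 \right)} \right)}} = \frac{1}{\left(238 - 19 \cdot 489^{2}\right) + \left(1 + 8 \cdot \frac{5}{3}\right)} = \frac{1}{\left(238 - 4543299\right) + \left(1 + \frac{40}{3}\right)} = \frac{1}{\left(238 - 4543299\right) + \frac{43}{3}} = \frac{1}{-4543061 + \frac{43}{3}} = \frac{1}{- \frac{13629140}{3}} = - \frac{3}{13629140}$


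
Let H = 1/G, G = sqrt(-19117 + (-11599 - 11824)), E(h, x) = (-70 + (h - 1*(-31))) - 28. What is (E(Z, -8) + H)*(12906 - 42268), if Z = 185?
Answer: -3464716 + 14681*I*sqrt(10635)/10635 ≈ -3.4647e+6 + 142.36*I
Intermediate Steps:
E(h, x) = -67 + h (E(h, x) = (-70 + (h + 31)) - 28 = (-70 + (31 + h)) - 28 = (-39 + h) - 28 = -67 + h)
G = 2*I*sqrt(10635) (G = sqrt(-19117 - 23423) = sqrt(-42540) = 2*I*sqrt(10635) ≈ 206.25*I)
H = -I*sqrt(10635)/21270 (H = 1/(2*I*sqrt(10635)) = -I*sqrt(10635)/21270 ≈ -0.0048484*I)
(E(Z, -8) + H)*(12906 - 42268) = ((-67 + 185) - I*sqrt(10635)/21270)*(12906 - 42268) = (118 - I*sqrt(10635)/21270)*(-29362) = -3464716 + 14681*I*sqrt(10635)/10635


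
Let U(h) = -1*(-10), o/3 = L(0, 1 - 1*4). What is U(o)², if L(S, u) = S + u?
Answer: 100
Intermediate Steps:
o = -9 (o = 3*(0 + (1 - 1*4)) = 3*(0 + (1 - 4)) = 3*(0 - 3) = 3*(-3) = -9)
U(h) = 10
U(o)² = 10² = 100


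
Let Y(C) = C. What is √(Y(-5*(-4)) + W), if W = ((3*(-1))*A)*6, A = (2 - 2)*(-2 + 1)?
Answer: 2*√5 ≈ 4.4721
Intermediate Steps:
A = 0 (A = 0*(-1) = 0)
W = 0 (W = ((3*(-1))*0)*6 = -3*0*6 = 0*6 = 0)
√(Y(-5*(-4)) + W) = √(-5*(-4) + 0) = √(20 + 0) = √20 = 2*√5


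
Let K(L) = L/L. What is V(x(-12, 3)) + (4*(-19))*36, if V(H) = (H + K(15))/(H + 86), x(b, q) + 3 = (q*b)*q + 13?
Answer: -32735/12 ≈ -2727.9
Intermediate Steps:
x(b, q) = 10 + b*q² (x(b, q) = -3 + ((q*b)*q + 13) = -3 + ((b*q)*q + 13) = -3 + (b*q² + 13) = -3 + (13 + b*q²) = 10 + b*q²)
K(L) = 1
V(H) = (1 + H)/(86 + H) (V(H) = (H + 1)/(H + 86) = (1 + H)/(86 + H))
V(x(-12, 3)) + (4*(-19))*36 = (1 + (10 - 12*3²))/(86 + (10 - 12*3²)) + (4*(-19))*36 = (1 + (10 - 12*9))/(86 + (10 - 12*9)) - 76*36 = (1 + (10 - 108))/(86 + (10 - 108)) - 2736 = (1 - 98)/(86 - 98) - 2736 = -97/(-12) - 2736 = -1/12*(-97) - 2736 = 97/12 - 2736 = -32735/12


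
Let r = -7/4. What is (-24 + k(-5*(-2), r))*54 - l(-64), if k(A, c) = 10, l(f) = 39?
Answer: -795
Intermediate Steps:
r = -7/4 (r = -7*¼ = -7/4 ≈ -1.7500)
(-24 + k(-5*(-2), r))*54 - l(-64) = (-24 + 10)*54 - 1*39 = -14*54 - 39 = -756 - 39 = -795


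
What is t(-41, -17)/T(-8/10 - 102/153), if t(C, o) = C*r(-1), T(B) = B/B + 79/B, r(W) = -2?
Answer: -1804/1163 ≈ -1.5512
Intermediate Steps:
T(B) = 1 + 79/B
t(C, o) = -2*C (t(C, o) = C*(-2) = -2*C)
t(-41, -17)/T(-8/10 - 102/153) = (-2*(-41))/(((79 + (-8/10 - 102/153))/(-8/10 - 102/153))) = 82/(((79 + (-8*⅒ - 102*1/153))/(-8*⅒ - 102*1/153))) = 82/(((79 + (-⅘ - ⅔))/(-⅘ - ⅔))) = 82/(((79 - 22/15)/(-22/15))) = 82/((-15/22*1163/15)) = 82/(-1163/22) = 82*(-22/1163) = -1804/1163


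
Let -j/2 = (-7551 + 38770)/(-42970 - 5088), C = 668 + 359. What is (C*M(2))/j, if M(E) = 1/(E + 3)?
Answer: 24677783/156095 ≈ 158.09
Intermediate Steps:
M(E) = 1/(3 + E)
C = 1027
j = 31219/24029 (j = -2*(-7551 + 38770)/(-42970 - 5088) = -62438/(-48058) = -62438*(-1)/48058 = -2*(-31219/48058) = 31219/24029 ≈ 1.2992)
(C*M(2))/j = (1027/(3 + 2))/(31219/24029) = (1027/5)*(24029/31219) = 24677783/156095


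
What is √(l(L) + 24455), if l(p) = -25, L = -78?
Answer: √24430 ≈ 156.30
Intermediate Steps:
√(l(L) + 24455) = √(-25 + 24455) = √24430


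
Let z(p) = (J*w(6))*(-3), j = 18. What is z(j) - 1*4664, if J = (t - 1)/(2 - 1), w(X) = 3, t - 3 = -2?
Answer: -4664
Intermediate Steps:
t = 1 (t = 3 - 2 = 1)
J = 0 (J = (1 - 1)/(2 - 1) = 0/1 = 0*1 = 0)
z(p) = 0 (z(p) = (0*3)*(-3) = 0*(-3) = 0)
z(j) - 1*4664 = 0 - 1*4664 = 0 - 4664 = -4664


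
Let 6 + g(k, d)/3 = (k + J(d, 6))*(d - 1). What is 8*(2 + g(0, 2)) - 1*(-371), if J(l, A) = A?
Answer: 387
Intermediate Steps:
g(k, d) = -18 + 3*(-1 + d)*(6 + k) (g(k, d) = -18 + 3*((k + 6)*(d - 1)) = -18 + 3*((6 + k)*(-1 + d)) = -18 + 3*((-1 + d)*(6 + k)) = -18 + 3*(-1 + d)*(6 + k))
8*(2 + g(0, 2)) - 1*(-371) = 8*(2 + (-36 - 3*0 + 18*2 + 3*2*0)) - 1*(-371) = 8*(2 + (-36 + 0 + 36 + 0)) + 371 = 8*(2 + 0) + 371 = 8*2 + 371 = 16 + 371 = 387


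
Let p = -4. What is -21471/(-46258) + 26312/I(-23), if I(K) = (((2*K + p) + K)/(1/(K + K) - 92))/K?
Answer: -2576076292401/3376834 ≈ -7.6287e+5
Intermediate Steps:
I(K) = (-4 + 3*K)/(K*(-92 + 1/(2*K))) (I(K) = (((2*K - 4) + K)/(1/(K + K) - 92))/K = (((-4 + 2*K) + K)/(1/(2*K) - 92))/K = ((-4 + 3*K)/(1/(2*K) - 92))/K = ((-4 + 3*K)/(-92 + 1/(2*K)))/K = (-4 + 3*K)/(K*(-92 + 1/(2*K))))
-21471/(-46258) + 26312/I(-23) = -21471/(-46258) + 26312/((2*(4 - 3*(-23))/(-1 + 184*(-23)))) = -21471*(-1/46258) + 26312/((2*(4 + 69)/(-1 - 4232))) = 21471/46258 + 26312/((2*73/(-4233))) = 21471/46258 + 26312/((2*(-1/4233)*73)) = 21471/46258 + 26312/(-146/4233) = 21471/46258 + 26312*(-4233/146) = 21471/46258 - 55689348/73 = -2576076292401/3376834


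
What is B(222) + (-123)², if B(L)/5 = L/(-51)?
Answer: 256823/17 ≈ 15107.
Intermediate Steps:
B(L) = -5*L/51 (B(L) = 5*(L/(-51)) = 5*(L*(-1/51)) = 5*(-L/51) = -5*L/51)
B(222) + (-123)² = -5/51*222 + (-123)² = -370/17 + 15129 = 256823/17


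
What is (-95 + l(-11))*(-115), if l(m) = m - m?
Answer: 10925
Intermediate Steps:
l(m) = 0
(-95 + l(-11))*(-115) = (-95 + 0)*(-115) = -95*(-115) = 10925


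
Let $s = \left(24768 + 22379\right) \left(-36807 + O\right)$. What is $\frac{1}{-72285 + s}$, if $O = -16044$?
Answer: $- \frac{1}{2491838382} \approx -4.0131 \cdot 10^{-10}$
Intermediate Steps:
$s = -2491766097$ ($s = \left(24768 + 22379\right) \left(-36807 - 16044\right) = 47147 \left(-52851\right) = -2491766097$)
$\frac{1}{-72285 + s} = \frac{1}{-72285 - 2491766097} = \frac{1}{-2491838382} = - \frac{1}{2491838382}$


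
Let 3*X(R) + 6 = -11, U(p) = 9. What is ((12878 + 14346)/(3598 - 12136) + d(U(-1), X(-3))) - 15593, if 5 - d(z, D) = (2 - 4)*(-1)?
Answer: -66567322/4269 ≈ -15593.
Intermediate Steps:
X(R) = -17/3 (X(R) = -2 + (⅓)*(-11) = -2 - 11/3 = -17/3)
d(z, D) = 3 (d(z, D) = 5 - (2 - 4)*(-1) = 5 - (-2)*(-1) = 5 - 1*2 = 5 - 2 = 3)
((12878 + 14346)/(3598 - 12136) + d(U(-1), X(-3))) - 15593 = ((12878 + 14346)/(3598 - 12136) + 3) - 15593 = (27224/(-8538) + 3) - 15593 = (27224*(-1/8538) + 3) - 15593 = (-13612/4269 + 3) - 15593 = -805/4269 - 15593 = -66567322/4269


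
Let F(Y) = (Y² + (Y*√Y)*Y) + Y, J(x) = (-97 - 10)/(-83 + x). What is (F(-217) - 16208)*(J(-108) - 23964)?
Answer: -140349649288/191 - 215527153513*I*√217/191 ≈ -7.3482e+8 - 1.6623e+10*I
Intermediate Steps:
J(x) = -107/(-83 + x)
F(Y) = Y + Y² + Y^(5/2) (F(Y) = (Y² + Y^(3/2)*Y) + Y = (Y² + Y^(5/2)) + Y = Y + Y² + Y^(5/2))
(F(-217) - 16208)*(J(-108) - 23964) = ((-217 + (-217)² + (-217)^(5/2)) - 16208)*(-107/(-83 - 108) - 23964) = ((-217 + 47089 + 47089*I*√217) - 16208)*(-107/(-191) - 23964) = ((46872 + 47089*I*√217) - 16208)*(-107*(-1/191) - 23964) = (30664 + 47089*I*√217)*(107/191 - 23964) = (30664 + 47089*I*√217)*(-4577017/191) = -140349649288/191 - 215527153513*I*√217/191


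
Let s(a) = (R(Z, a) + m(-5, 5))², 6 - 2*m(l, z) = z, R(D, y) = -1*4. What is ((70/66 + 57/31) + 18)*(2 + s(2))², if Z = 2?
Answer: 5788635/1364 ≈ 4243.9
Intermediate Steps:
R(D, y) = -4
m(l, z) = 3 - z/2
s(a) = 49/4 (s(a) = (-4 + (3 - ½*5))² = (-4 + (3 - 5/2))² = (-4 + ½)² = (-7/2)² = 49/4)
((70/66 + 57/31) + 18)*(2 + s(2))² = ((70/66 + 57/31) + 18)*(2 + 49/4)² = ((70*(1/66) + 57*(1/31)) + 18)*(57/4)² = ((35/33 + 57/31) + 18)*(3249/16) = (2966/1023 + 18)*(3249/16) = (21380/1023)*(3249/16) = 5788635/1364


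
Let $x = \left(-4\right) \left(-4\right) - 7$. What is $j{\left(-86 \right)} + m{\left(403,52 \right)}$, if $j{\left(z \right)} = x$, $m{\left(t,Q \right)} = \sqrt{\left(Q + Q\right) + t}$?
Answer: $9 + 13 \sqrt{3} \approx 31.517$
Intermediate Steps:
$m{\left(t,Q \right)} = \sqrt{t + 2 Q}$ ($m{\left(t,Q \right)} = \sqrt{2 Q + t} = \sqrt{t + 2 Q}$)
$x = 9$ ($x = 16 - 7 = 9$)
$j{\left(z \right)} = 9$
$j{\left(-86 \right)} + m{\left(403,52 \right)} = 9 + \sqrt{403 + 2 \cdot 52} = 9 + \sqrt{403 + 104} = 9 + \sqrt{507} = 9 + 13 \sqrt{3}$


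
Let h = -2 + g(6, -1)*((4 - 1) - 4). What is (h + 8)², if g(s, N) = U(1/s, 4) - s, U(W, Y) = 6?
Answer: 36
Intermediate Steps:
g(s, N) = 6 - s
h = -2 (h = -2 + (6 - 1*6)*((4 - 1) - 4) = -2 + (6 - 6)*(3 - 4) = -2 + 0*(-1) = -2 + 0 = -2)
(h + 8)² = (-2 + 8)² = 6² = 36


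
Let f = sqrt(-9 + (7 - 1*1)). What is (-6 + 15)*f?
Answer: 9*I*sqrt(3) ≈ 15.588*I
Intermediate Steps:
f = I*sqrt(3) (f = sqrt(-9 + (7 - 1)) = sqrt(-9 + 6) = sqrt(-3) = I*sqrt(3) ≈ 1.732*I)
(-6 + 15)*f = (-6 + 15)*(I*sqrt(3)) = 9*(I*sqrt(3)) = 9*I*sqrt(3)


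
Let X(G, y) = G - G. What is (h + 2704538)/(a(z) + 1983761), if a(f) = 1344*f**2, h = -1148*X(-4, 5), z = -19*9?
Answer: 2704538/41283665 ≈ 0.065511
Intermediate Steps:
X(G, y) = 0
z = -171
h = 0 (h = -1148*0 = 0)
(h + 2704538)/(a(z) + 1983761) = (0 + 2704538)/(1344*(-171)**2 + 1983761) = 2704538/(1344*29241 + 1983761) = 2704538/(39299904 + 1983761) = 2704538/41283665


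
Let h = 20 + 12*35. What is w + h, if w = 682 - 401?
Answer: 721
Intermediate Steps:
w = 281
h = 440 (h = 20 + 420 = 440)
w + h = 281 + 440 = 721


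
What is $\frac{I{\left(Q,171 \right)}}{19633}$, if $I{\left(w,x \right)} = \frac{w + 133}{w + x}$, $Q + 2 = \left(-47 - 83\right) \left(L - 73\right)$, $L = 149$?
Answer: $\frac{9749}{190656063} \approx 5.1134 \cdot 10^{-5}$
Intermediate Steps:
$Q = -9882$ ($Q = -2 + \left(-47 - 83\right) \left(149 - 73\right) = -2 - 9880 = -9882$)
$I{\left(w,x \right)} = \frac{133 + w}{w + x}$
$\frac{I{\left(Q,171 \right)}}{19633} = \frac{\frac{1}{-9882 + 171} \left(133 - 9882\right)}{19633} = \frac{1}{-9711} \left(-9749\right) \frac{1}{19633} = \left(- \frac{1}{9711}\right) \left(-9749\right) \frac{1}{19633} = \frac{9749}{9711} \cdot \frac{1}{19633} = \frac{9749}{190656063}$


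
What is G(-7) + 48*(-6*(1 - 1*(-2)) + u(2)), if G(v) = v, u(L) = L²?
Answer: -679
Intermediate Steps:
G(-7) + 48*(-6*(1 - 1*(-2)) + u(2)) = -7 + 48*(-6*(1 - 1*(-2)) + 2²) = -7 + 48*(-6*(1 + 2) + 4) = -7 + 48*(-6*3 + 4) = -7 + 48*(-18 + 4) = -7 + 48*(-14) = -7 - 672 = -679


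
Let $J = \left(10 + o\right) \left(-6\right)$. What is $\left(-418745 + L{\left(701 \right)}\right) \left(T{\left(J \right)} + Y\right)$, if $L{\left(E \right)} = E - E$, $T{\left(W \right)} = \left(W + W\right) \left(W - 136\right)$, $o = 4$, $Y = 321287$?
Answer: $-150014140015$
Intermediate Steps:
$J = -84$ ($J = \left(10 + 4\right) \left(-6\right) = 14 \left(-6\right) = -84$)
$T{\left(W \right)} = 2 W \left(-136 + W\right)$
$L{\left(E \right)} = 0$
$\left(-418745 + L{\left(701 \right)}\right) \left(T{\left(J \right)} + Y\right) = \left(-418745 + 0\right) \left(2 \left(-84\right) \left(-136 - 84\right) + 321287\right) = - 418745 \left(2 \left(-84\right) \left(-220\right) + 321287\right) = - 418745 \left(36960 + 321287\right) = \left(-418745\right) 358247 = -150014140015$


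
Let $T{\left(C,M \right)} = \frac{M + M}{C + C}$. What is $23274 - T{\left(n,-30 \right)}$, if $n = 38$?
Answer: $\frac{442221}{19} \approx 23275.0$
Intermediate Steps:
$T{\left(C,M \right)} = \frac{M}{C}$ ($T{\left(C,M \right)} = \frac{2 M}{2 C} = 2 M \frac{1}{2 C} = \frac{M}{C}$)
$23274 - T{\left(n,-30 \right)} = 23274 - - \frac{30}{38} = 23274 - \left(-30\right) \frac{1}{38} = 23274 - - \frac{15}{19} = 23274 + \frac{15}{19} = \frac{442221}{19}$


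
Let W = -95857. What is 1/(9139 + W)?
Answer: -1/86718 ≈ -1.1532e-5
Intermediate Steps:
1/(9139 + W) = 1/(9139 - 95857) = 1/(-86718) = -1/86718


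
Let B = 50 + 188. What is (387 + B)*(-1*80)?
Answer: -50000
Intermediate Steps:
B = 238
(387 + B)*(-1*80) = (387 + 238)*(-1*80) = 625*(-80) = -50000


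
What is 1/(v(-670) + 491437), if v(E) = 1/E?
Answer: 670/329262789 ≈ 2.0348e-6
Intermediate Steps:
1/(v(-670) + 491437) = 1/(1/(-670) + 491437) = 1/(-1/670 + 491437) = 1/(329262789/670) = 670/329262789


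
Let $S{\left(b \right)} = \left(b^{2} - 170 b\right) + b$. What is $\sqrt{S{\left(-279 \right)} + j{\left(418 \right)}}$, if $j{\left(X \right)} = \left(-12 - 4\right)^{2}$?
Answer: $8 \sqrt{1957} \approx 353.9$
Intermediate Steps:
$j{\left(X \right)} = 256$ ($j{\left(X \right)} = \left(-16\right)^{2} = 256$)
$S{\left(b \right)} = b^{2} - 169 b$
$\sqrt{S{\left(-279 \right)} + j{\left(418 \right)}} = \sqrt{- 279 \left(-169 - 279\right) + 256} = \sqrt{\left(-279\right) \left(-448\right) + 256} = \sqrt{124992 + 256} = \sqrt{125248} = 8 \sqrt{1957}$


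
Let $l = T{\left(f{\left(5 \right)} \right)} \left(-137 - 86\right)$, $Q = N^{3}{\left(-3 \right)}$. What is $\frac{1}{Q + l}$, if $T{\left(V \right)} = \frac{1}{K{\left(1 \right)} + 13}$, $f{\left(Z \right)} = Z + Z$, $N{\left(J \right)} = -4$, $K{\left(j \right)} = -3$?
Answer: $- \frac{10}{863} \approx -0.011587$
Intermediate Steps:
$f{\left(Z \right)} = 2 Z$
$T{\left(V \right)} = \frac{1}{10}$ ($T{\left(V \right)} = \frac{1}{-3 + 13} = \frac{1}{10}$)
$Q = -64$ ($Q = \left(-4\right)^{3} = -64$)
$l = - \frac{223}{10}$ ($l = \frac{-137 - 86}{10} = \frac{1}{10} \left(-223\right) = - \frac{223}{10} \approx -22.3$)
$\frac{1}{Q + l} = \frac{1}{-64 - \frac{223}{10}} = \frac{1}{- \frac{863}{10}} = - \frac{10}{863}$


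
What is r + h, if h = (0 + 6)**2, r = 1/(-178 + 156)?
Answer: 791/22 ≈ 35.955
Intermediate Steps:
r = -1/22 (r = 1/(-22) = -1/22 ≈ -0.045455)
h = 36 (h = 6**2 = 36)
r + h = -1/22 + 36 = 791/22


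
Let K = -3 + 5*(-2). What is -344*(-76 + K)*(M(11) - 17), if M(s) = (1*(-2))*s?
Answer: -1194024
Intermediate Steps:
M(s) = -2*s
K = -13 (K = -3 - 10 = -13)
-344*(-76 + K)*(M(11) - 17) = -344*(-76 - 13)*(-2*11 - 17) = -(-30616)*(-22 - 17) = -(-30616)*(-39) = -344*3471 = -1194024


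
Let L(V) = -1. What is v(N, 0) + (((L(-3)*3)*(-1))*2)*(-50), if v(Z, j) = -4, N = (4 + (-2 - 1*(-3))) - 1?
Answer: -304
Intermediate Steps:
N = 4 (N = (4 + (-2 + 3)) - 1 = (4 + 1) - 1 = 5 - 1 = 4)
v(N, 0) + (((L(-3)*3)*(-1))*2)*(-50) = -4 + ((-1*3*(-1))*2)*(-50) = -4 + (-3*(-1)*2)*(-50) = -4 + (3*2)*(-50) = -4 + 6*(-50) = -4 - 300 = -304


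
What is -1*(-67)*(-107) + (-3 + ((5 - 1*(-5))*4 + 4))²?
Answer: -5488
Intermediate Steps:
-1*(-67)*(-107) + (-3 + ((5 - 1*(-5))*4 + 4))² = 67*(-107) + (-3 + ((5 + 5)*4 + 4))² = -7169 + (-3 + (10*4 + 4))² = -7169 + (-3 + (40 + 4))² = -7169 + (-3 + 44)² = -7169 + 41² = -7169 + 1681 = -5488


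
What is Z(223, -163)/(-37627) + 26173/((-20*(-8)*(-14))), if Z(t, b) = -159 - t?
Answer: -735943/63040 ≈ -11.674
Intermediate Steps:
Z(223, -163)/(-37627) + 26173/((-20*(-8)*(-14))) = (-159 - 1*223)/(-37627) + 26173/((-20*(-8)*(-14))) = (-159 - 223)*(-1/37627) + 26173/((160*(-14))) = -382*(-1/37627) + 26173/(-2240) = 2/197 + 26173*(-1/2240) = 2/197 - 3739/320 = -735943/63040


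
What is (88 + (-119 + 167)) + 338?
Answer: 474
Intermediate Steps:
(88 + (-119 + 167)) + 338 = (88 + 48) + 338 = 136 + 338 = 474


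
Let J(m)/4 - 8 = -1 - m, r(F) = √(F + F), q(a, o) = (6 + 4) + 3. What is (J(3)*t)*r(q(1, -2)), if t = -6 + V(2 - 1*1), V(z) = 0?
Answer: -96*√26 ≈ -489.51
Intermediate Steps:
q(a, o) = 13 (q(a, o) = 10 + 3 = 13)
r(F) = √2*√F (r(F) = √(2*F) = √2*√F)
J(m) = 28 - 4*m (J(m) = 32 + 4*(-1 - m) = 32 + (-4 - 4*m) = 28 - 4*m)
t = -6 (t = -6 + 0 = -6)
(J(3)*t)*r(q(1, -2)) = ((28 - 4*3)*(-6))*(√2*√13) = ((28 - 12)*(-6))*√26 = (16*(-6))*√26 = -96*√26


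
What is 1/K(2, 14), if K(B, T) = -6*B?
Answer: -1/12 ≈ -0.083333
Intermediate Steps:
1/K(2, 14) = 1/(-6*2) = 1/(-12) = -1/12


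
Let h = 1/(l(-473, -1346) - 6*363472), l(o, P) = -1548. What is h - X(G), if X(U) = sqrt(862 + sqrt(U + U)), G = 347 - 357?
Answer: -1/2182380 - sqrt(862 + 2*I*sqrt(5)) ≈ -29.36 - 0.076161*I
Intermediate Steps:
h = -1/2182380 (h = 1/(-1548 - 6*363472) = 1/(-1548 - 2180832) = 1/(-2182380) = -1/2182380 ≈ -4.5822e-7)
G = -10
X(U) = sqrt(862 + sqrt(2)*sqrt(U)) (X(U) = sqrt(862 + sqrt(2*U)) = sqrt(862 + sqrt(2)*sqrt(U)))
h - X(G) = -1/2182380 - sqrt(862 + sqrt(2)*sqrt(-10)) = -1/2182380 - sqrt(862 + sqrt(2)*(I*sqrt(10))) = -1/2182380 - sqrt(862 + 2*I*sqrt(5))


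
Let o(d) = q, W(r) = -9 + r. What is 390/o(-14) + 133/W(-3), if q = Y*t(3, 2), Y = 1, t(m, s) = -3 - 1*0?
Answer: -1693/12 ≈ -141.08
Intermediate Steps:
t(m, s) = -3 (t(m, s) = -3 + 0 = -3)
q = -3 (q = 1*(-3) = -3)
o(d) = -3
390/o(-14) + 133/W(-3) = 390/(-3) + 133/(-9 - 3) = 390*(-⅓) + 133/(-12) = -130 + 133*(-1/12) = -130 - 133/12 = -1693/12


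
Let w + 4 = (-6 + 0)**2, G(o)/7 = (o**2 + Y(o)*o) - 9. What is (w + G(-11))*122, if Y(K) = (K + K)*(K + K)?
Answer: -4447144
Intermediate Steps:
Y(K) = 4*K**2 (Y(K) = (2*K)*(2*K) = 4*K**2)
G(o) = -63 + 7*o**2 + 28*o**3 (G(o) = 7*((o**2 + (4*o**2)*o) - 9) = 7*((o**2 + 4*o**3) - 9) = 7*(-9 + o**2 + 4*o**3) = -63 + 7*o**2 + 28*o**3)
w = 32 (w = -4 + (-6 + 0)**2 = -4 + (-6)**2 = -4 + 36 = 32)
(w + G(-11))*122 = (32 + (-63 + 7*(-11)**2 + 28*(-11)**3))*122 = (32 + (-63 + 7*121 + 28*(-1331)))*122 = (32 + (-63 + 847 - 37268))*122 = (32 - 36484)*122 = -36452*122 = -4447144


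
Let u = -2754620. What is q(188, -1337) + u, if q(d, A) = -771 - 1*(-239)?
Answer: -2755152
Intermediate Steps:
q(d, A) = -532 (q(d, A) = -771 + 239 = -532)
q(188, -1337) + u = -532 - 2754620 = -2755152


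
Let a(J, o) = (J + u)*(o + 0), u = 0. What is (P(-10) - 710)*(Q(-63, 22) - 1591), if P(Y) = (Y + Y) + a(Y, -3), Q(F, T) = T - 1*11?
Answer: 1106000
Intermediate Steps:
Q(F, T) = -11 + T (Q(F, T) = T - 11 = -11 + T)
a(J, o) = J*o (a(J, o) = (J + 0)*(o + 0) = J*o)
P(Y) = -Y (P(Y) = (Y + Y) + Y*(-3) = 2*Y - 3*Y = -Y)
(P(-10) - 710)*(Q(-63, 22) - 1591) = (-1*(-10) - 710)*((-11 + 22) - 1591) = (10 - 710)*(11 - 1591) = -700*(-1580) = 1106000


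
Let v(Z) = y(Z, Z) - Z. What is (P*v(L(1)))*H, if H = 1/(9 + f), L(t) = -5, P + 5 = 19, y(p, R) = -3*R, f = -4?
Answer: 56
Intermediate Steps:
P = 14 (P = -5 + 19 = 14)
H = 1/5 (H = 1/(9 - 4) = 1/5 ≈ 0.20000)
v(Z) = -4*Z (v(Z) = -3*Z - Z = -4*Z)
(P*v(L(1)))*H = (14*(-4*(-5)))*(1/5) = (14*20)*(1/5) = 280*(1/5) = 56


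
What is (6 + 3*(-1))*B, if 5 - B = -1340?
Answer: 4035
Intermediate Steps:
B = 1345 (B = 5 - 1*(-1340) = 5 + 1340 = 1345)
(6 + 3*(-1))*B = (6 + 3*(-1))*1345 = (6 - 3)*1345 = 3*1345 = 4035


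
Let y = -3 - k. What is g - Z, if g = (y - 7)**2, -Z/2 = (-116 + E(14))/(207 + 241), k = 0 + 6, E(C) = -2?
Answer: 28613/112 ≈ 255.47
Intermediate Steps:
k = 6
y = -9 (y = -3 - 1*6 = -3 - 6 = -9)
Z = 59/112 (Z = -2*(-116 - 2)/(207 + 241) = -(-236)/448 = -2*(-59/224) = 59/112 ≈ 0.52679)
g = 256 (g = (-9 - 7)**2 = (-16)**2 = 256)
g - Z = 256 - 1*59/112 = 256 - 59/112 = 28613/112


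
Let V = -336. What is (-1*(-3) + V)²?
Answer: 110889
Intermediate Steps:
(-1*(-3) + V)² = (-1*(-3) - 336)² = (3 - 336)² = (-333)² = 110889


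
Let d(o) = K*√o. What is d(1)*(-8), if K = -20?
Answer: 160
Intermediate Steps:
d(o) = -20*√o
d(1)*(-8) = -20*√1*(-8) = -20*1*(-8) = -20*(-8) = 160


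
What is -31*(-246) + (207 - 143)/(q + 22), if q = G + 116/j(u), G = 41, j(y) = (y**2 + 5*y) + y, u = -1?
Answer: 1517894/199 ≈ 7627.6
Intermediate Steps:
j(y) = y**2 + 6*y
q = 89/5 (q = 41 + 116/((-(6 - 1))) = 41 + 116/((-1*5)) = 41 + 116/(-5) = 41 + 116*(-1/5) = 41 - 116/5 = 89/5 ≈ 17.800)
-31*(-246) + (207 - 143)/(q + 22) = -31*(-246) + (207 - 143)/(89/5 + 22) = 7626 + 64/(199/5) = 7626 + 64*(5/199) = 7626 + 320/199 = 1517894/199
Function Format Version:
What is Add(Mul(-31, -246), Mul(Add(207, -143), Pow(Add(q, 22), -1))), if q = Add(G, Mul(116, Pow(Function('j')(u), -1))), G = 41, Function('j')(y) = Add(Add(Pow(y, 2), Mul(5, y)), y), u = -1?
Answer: Rational(1517894, 199) ≈ 7627.6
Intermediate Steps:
Function('j')(y) = Add(Pow(y, 2), Mul(6, y))
q = Rational(89, 5) (q = Add(41, Mul(116, Pow(Mul(-1, Add(6, -1)), -1))) = Add(41, Mul(116, Pow(Mul(-1, 5), -1))) = Add(41, Mul(116, Pow(-5, -1))) = Add(41, Mul(116, Rational(-1, 5))) = Add(41, Rational(-116, 5)) = Rational(89, 5) ≈ 17.800)
Add(Mul(-31, -246), Mul(Add(207, -143), Pow(Add(q, 22), -1))) = Add(Mul(-31, -246), Mul(Add(207, -143), Pow(Add(Rational(89, 5), 22), -1))) = Add(7626, Mul(64, Pow(Rational(199, 5), -1))) = Add(7626, Mul(64, Rational(5, 199))) = Add(7626, Rational(320, 199)) = Rational(1517894, 199)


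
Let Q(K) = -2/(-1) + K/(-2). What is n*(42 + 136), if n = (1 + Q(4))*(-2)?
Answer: -356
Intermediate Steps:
Q(K) = 2 - K/2 (Q(K) = -2*(-1) + K*(-½) = 2 - K/2)
n = -2 (n = (1 + (2 - ½*4))*(-2) = (1 + (2 - 2))*(-2) = (1 + 0)*(-2) = 1*(-2) = -2)
n*(42 + 136) = -2*(42 + 136) = -2*178 = -356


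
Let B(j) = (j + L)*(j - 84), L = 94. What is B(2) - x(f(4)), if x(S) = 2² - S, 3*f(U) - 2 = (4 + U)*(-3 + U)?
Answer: -23618/3 ≈ -7872.7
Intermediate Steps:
B(j) = (-84 + j)*(94 + j) (B(j) = (j + 94)*(j - 84) = (94 + j)*(-84 + j) = (-84 + j)*(94 + j))
f(U) = ⅔ + (-3 + U)*(4 + U)/3 (f(U) = ⅔ + ((4 + U)*(-3 + U))/3 = ⅔ + ((-3 + U)*(4 + U))/3 = ⅔ + (-3 + U)*(4 + U)/3)
x(S) = 4 - S
B(2) - x(f(4)) = (-7896 + 2² + 10*2) - (4 - (-10/3 + (⅓)*4 + (⅓)*4²)) = (-7896 + 4 + 20) - (4 - (-10/3 + 4/3 + (⅓)*16)) = -7872 - (4 - (-10/3 + 4/3 + 16/3)) = -7872 - (4 - 1*10/3) = -7872 - (4 - 10/3) = -7872 - 1*⅔ = -7872 - ⅔ = -23618/3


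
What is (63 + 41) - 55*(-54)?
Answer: 3074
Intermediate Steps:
(63 + 41) - 55*(-54) = 104 + 2970 = 3074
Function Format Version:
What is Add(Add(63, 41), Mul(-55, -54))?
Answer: 3074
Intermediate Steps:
Add(Add(63, 41), Mul(-55, -54)) = Add(104, 2970) = 3074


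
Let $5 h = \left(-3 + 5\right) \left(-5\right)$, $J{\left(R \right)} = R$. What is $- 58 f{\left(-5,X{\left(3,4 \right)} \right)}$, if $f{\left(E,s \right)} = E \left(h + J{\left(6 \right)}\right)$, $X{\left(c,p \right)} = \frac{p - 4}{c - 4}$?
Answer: $1160$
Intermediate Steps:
$X{\left(c,p \right)} = \frac{-4 + p}{-4 + c}$
$h = -2$ ($h = \frac{\left(-3 + 5\right) \left(-5\right)}{5} = \frac{2 \left(-5\right)}{5} = \frac{1}{5} \left(-10\right) = -2$)
$f{\left(E,s \right)} = 4 E$ ($f{\left(E,s \right)} = E \left(-2 + 6\right) = E 4 = 4 E$)
$- 58 f{\left(-5,X{\left(3,4 \right)} \right)} = - 58 \cdot 4 \left(-5\right) = \left(-58\right) \left(-20\right) = 1160$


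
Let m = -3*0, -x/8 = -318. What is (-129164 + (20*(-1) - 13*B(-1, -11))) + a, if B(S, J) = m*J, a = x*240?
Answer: 481376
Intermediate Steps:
x = 2544 (x = -8*(-318) = 2544)
a = 610560 (a = 2544*240 = 610560)
m = 0
B(S, J) = 0 (B(S, J) = 0*J = 0)
(-129164 + (20*(-1) - 13*B(-1, -11))) + a = (-129164 + (20*(-1) - 13*0)) + 610560 = (-129164 + (-20 + 0)) + 610560 = (-129164 - 20) + 610560 = -129184 + 610560 = 481376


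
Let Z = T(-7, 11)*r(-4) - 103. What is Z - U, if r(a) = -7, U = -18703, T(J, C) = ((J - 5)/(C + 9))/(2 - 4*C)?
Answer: 185999/10 ≈ 18600.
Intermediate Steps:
T(J, C) = (-5 + J)/((2 - 4*C)*(9 + C)) (T(J, C) = ((-5 + J)/(9 + C))/(2 - 4*C) = (-5 + J)/((2 - 4*C)*(9 + C)))
Z = -1031/10 (Z = ((5 - 1*(-7))/(2*(-9 + 2*11**2 + 17*11)))*(-7) - 103 = ((5 + 7)/(2*(-9 + 2*121 + 187)))*(-7) - 103 = ((1/2)*12/(-9 + 242 + 187))*(-7) - 103 = ((1/2)*12/420)*(-7) - 103 = ((1/2)*(1/420)*12)*(-7) - 103 = (1/70)*(-7) - 103 = -1/10 - 103 = -1031/10 ≈ -103.10)
Z - U = -1031/10 - 1*(-18703) = -1031/10 + 18703 = 185999/10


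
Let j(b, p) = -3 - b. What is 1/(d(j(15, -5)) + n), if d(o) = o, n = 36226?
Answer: 1/36208 ≈ 2.7618e-5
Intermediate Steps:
1/(d(j(15, -5)) + n) = 1/((-3 - 1*15) + 36226) = 1/((-3 - 15) + 36226) = 1/(-18 + 36226) = 1/36208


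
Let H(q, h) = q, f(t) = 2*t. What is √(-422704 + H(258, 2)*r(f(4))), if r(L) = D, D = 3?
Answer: I*√421930 ≈ 649.56*I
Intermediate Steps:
r(L) = 3
√(-422704 + H(258, 2)*r(f(4))) = √(-422704 + 258*3) = √(-422704 + 774) = √(-421930) = I*√421930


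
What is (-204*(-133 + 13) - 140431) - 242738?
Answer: -358689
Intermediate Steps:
(-204*(-133 + 13) - 140431) - 242738 = (-204*(-120) - 140431) - 242738 = (24480 - 140431) - 242738 = -115951 - 242738 = -358689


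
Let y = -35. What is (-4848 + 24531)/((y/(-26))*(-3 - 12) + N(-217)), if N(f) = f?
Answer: -511758/6167 ≈ -82.983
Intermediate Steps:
(-4848 + 24531)/((y/(-26))*(-3 - 12) + N(-217)) = (-4848 + 24531)/((-35/(-26))*(-3 - 12) - 217) = 19683/(-1/26*(-35)*(-15) - 217) = 19683/((35/26)*(-15) - 217) = 19683/(-525/26 - 217) = 19683/(-6167/26) = 19683*(-26/6167) = -511758/6167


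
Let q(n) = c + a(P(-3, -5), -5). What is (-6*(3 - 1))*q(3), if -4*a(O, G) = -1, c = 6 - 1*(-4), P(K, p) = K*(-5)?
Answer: -123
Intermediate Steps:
P(K, p) = -5*K
c = 10 (c = 6 + 4 = 10)
a(O, G) = 1/4 (a(O, G) = -1/4*(-1) = 1/4)
q(n) = 41/4 (q(n) = 10 + 1/4 = 41/4)
(-6*(3 - 1))*q(3) = -6*(3 - 1)*(41/4) = -6*2*(41/4) = -12*41/4 = -123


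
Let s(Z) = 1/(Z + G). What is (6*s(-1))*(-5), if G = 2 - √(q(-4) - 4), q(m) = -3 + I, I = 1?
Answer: -30/7 - 30*I*√6/7 ≈ -4.2857 - 10.498*I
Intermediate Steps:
q(m) = -2 (q(m) = -3 + 1 = -2)
G = 2 - I*√6 (G = 2 - √(-2 - 4) = 2 - √(-6) = 2 - I*√6 ≈ 2.0 - 2.4495*I)
s(Z) = 1/(2 + Z - I*√6) (s(Z) = 1/(Z + (2 - I*√6)) = 1/(2 + Z - I*√6))
(6*s(-1))*(-5) = (6/(2 - 1 - I*√6))*(-5) = (6/(1 - I*√6))*(-5) = -30/(1 - I*√6)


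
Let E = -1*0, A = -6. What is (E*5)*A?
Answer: 0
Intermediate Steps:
E = 0
(E*5)*A = (0*5)*(-6) = 0*(-6) = 0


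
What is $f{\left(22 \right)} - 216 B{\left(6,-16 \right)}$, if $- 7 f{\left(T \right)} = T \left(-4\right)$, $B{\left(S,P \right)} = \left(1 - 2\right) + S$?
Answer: $- \frac{7472}{7} \approx -1067.4$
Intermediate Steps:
$B{\left(S,P \right)} = -1 + S$
$f{\left(T \right)} = \frac{4 T}{7}$ ($f{\left(T \right)} = - \frac{T \left(-4\right)}{7} = - \frac{\left(-4\right) T}{7} = \frac{4 T}{7}$)
$f{\left(22 \right)} - 216 B{\left(6,-16 \right)} = \frac{4}{7} \cdot 22 - 216 \left(-1 + 6\right) = \frac{88}{7} - 1080 = - \frac{7472}{7}$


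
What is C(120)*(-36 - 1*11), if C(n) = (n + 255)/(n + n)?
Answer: -1175/16 ≈ -73.438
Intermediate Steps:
C(n) = (255 + n)/(2*n) (C(n) = (255 + n)/((2*n)) = (255 + n)*(1/(2*n)) = (255 + n)/(2*n))
C(120)*(-36 - 1*11) = ((½)*(255 + 120)/120)*(-36 - 1*11) = ((½)*(1/120)*375)*(-36 - 11) = (25/16)*(-47) = -1175/16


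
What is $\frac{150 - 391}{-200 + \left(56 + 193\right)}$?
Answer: $- \frac{241}{49} \approx -4.9184$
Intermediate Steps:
$\frac{150 - 391}{-200 + \left(56 + 193\right)} = - \frac{241}{-200 + 249} = - \frac{241}{49}$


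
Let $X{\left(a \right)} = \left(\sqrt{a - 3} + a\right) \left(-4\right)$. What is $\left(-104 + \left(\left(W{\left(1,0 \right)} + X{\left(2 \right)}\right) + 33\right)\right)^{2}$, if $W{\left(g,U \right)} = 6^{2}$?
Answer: $1833 + 344 i \approx 1833.0 + 344.0 i$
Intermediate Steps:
$W{\left(g,U \right)} = 36$
$X{\left(a \right)} = - 4 a - 4 \sqrt{-3 + a}$ ($X{\left(a \right)} = \left(\sqrt{-3 + a} + a\right) \left(-4\right) = \left(a + \sqrt{-3 + a}\right) \left(-4\right) = - 4 a - 4 \sqrt{-3 + a}$)
$\left(-104 + \left(\left(W{\left(1,0 \right)} + X{\left(2 \right)}\right) + 33\right)\right)^{2} = \left(-104 + \left(\left(36 - \left(8 + 4 \sqrt{-3 + 2}\right)\right) + 33\right)\right)^{2} = \left(-104 + \left(\left(36 - \left(8 + 4 \sqrt{-1}\right)\right) + 33\right)\right)^{2} = \left(-104 + \left(\left(36 - \left(8 + 4 i\right)\right) + 33\right)\right)^{2} = \left(-104 + \left(\left(28 - 4 i\right) + 33\right)\right)^{2} = \left(-104 + \left(61 - 4 i\right)\right)^{2} = \left(-43 - 4 i\right)^{2}$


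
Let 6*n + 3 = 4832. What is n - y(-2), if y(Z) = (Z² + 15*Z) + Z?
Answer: 4997/6 ≈ 832.83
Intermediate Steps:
n = 4829/6 (n = -½ + (⅙)*4832 = -½ + 2416/3 = 4829/6 ≈ 804.83)
y(Z) = Z² + 16*Z
n - y(-2) = 4829/6 - (-2)*(16 - 2) = 4829/6 - (-2)*14 = 4829/6 - 1*(-28) = 4829/6 + 28 = 4997/6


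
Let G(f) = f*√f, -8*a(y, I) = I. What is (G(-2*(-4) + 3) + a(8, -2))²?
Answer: 21297/16 + 11*√11/2 ≈ 1349.3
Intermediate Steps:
a(y, I) = -I/8
G(f) = f^(3/2)
(G(-2*(-4) + 3) + a(8, -2))² = ((-2*(-4) + 3)^(3/2) - ⅛*(-2))² = ((8 + 3)^(3/2) + ¼)² = (11^(3/2) + ¼)² = (11*√11 + ¼)² = (¼ + 11*√11)²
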